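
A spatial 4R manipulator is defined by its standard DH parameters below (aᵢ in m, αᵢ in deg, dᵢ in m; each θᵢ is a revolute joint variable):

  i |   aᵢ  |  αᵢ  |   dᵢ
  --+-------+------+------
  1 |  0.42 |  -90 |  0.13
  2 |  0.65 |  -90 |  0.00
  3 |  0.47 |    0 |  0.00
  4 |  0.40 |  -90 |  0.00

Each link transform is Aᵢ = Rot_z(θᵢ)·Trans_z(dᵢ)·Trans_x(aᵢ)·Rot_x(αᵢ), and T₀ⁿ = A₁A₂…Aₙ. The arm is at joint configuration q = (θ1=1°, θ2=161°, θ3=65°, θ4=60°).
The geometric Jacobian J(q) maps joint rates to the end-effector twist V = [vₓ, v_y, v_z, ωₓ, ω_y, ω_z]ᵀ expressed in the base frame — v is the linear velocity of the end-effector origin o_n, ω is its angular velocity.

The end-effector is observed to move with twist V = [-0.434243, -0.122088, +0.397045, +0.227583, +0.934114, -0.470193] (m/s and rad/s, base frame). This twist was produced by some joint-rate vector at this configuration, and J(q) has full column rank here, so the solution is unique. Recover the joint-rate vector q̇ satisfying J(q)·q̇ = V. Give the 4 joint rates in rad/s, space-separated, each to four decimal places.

o_n = [-0.1523, -0.7564, -0.0716]
J₁: ẑ×o_n = [0.7564, -0.1523, 0.0000], ω = ẑ
J2: z=[-0.0175, 0.9998, 0.0000] o=[0.4199, 0.0073, 0.1300] → [-0.2016, -0.0035, 0.5855, -0.0175, 0.9998, 0.0000]
J3: z=[-0.3255, -0.0057, 0.9455] o=[-0.1946, -0.0034, -0.0816] → [0.7119, 0.0432, 0.2454, -0.3255, -0.0057, 0.9455]
J4: z=[-0.3255, -0.0057, 0.9455] o=[-0.3749, -0.4326, -0.1463] → [0.3058, 0.2348, 0.1067, -0.3255, -0.0057, 0.9455]
q̇ = J⁺·V = [0.2380, 0.9300, -0.4870, -0.2620]

0.2380 0.9300 -0.4870 -0.2620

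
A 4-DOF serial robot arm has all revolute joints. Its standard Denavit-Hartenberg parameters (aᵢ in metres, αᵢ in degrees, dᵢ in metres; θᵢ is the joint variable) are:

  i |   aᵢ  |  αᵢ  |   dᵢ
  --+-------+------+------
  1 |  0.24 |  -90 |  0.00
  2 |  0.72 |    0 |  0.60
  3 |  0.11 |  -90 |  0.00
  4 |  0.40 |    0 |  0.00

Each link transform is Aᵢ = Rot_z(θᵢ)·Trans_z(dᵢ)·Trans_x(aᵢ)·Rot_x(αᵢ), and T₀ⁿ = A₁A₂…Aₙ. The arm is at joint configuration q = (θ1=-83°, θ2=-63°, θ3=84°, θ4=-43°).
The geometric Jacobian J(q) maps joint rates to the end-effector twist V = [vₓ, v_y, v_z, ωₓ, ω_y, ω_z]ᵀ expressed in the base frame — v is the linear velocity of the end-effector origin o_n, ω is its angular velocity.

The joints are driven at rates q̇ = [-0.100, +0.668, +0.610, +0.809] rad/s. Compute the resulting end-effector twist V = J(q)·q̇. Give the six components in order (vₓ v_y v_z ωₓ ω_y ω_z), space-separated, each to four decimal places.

-0.2630 -0.5738 -0.7777 1.2331 0.4435 -0.8553

o_n = [0.9812, -0.8293, 0.4973]
J₁: ẑ×o_n = [0.8293, 0.9812, -0.0000], ω = ẑ
J2: z=[0.9925, 0.1219, 0.0000] o=[0.0292, -0.2382, 0.0000] → [0.0606, -0.4936, -0.7027, 0.9925, 0.1219, 0.0000]
J3: z=[0.9925, 0.1219, 0.0000] o=[0.6646, -0.4895, 0.6415] → [-0.0176, 0.1432, -0.3758, 0.9925, 0.1219, 0.0000]
J4: z=[-0.0437, 0.3557, -0.9336] o=[0.6771, -0.5915, 0.6021] → [-0.2593, -0.2884, -0.0978, -0.0437, 0.3557, -0.9336]
V = J·q̇ = [-0.2630, -0.5738, -0.7777, 1.2331, 0.4435, -0.8553]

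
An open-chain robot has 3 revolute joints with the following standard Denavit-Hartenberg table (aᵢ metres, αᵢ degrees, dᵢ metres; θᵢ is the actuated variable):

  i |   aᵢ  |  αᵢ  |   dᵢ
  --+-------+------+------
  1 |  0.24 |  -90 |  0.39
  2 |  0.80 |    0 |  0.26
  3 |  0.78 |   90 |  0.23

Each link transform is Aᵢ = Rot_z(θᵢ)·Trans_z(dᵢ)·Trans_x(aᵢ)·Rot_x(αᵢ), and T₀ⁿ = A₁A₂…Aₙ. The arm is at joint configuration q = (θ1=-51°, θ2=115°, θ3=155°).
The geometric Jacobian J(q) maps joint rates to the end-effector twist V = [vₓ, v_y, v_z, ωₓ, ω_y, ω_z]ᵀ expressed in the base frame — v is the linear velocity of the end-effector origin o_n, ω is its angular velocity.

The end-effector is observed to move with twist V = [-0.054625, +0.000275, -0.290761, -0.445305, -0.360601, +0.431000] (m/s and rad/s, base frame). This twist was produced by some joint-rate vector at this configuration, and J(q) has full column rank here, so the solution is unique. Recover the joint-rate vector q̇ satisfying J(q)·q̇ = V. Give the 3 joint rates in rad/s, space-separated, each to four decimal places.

o_n = [0.3191, 0.3846, 0.4450]
J₁: ẑ×o_n = [-0.3846, 0.3191, 0.0000], ω = ẑ
J2: z=[0.7771, 0.6293, 0.0000] o=[0.1510, -0.1865, 0.3900] → [0.0346, -0.0427, 0.3381, 0.7771, 0.6293, 0.0000]
J3: z=[0.7771, 0.6293, 0.0000] o=[0.1403, 0.2399, -0.3350] → [0.4909, -0.6062, 0.0000, 0.7771, 0.6293, 0.0000]
q̇ = J⁺·V = [0.4310, -0.8600, 0.2870]

0.4310 -0.8600 0.2870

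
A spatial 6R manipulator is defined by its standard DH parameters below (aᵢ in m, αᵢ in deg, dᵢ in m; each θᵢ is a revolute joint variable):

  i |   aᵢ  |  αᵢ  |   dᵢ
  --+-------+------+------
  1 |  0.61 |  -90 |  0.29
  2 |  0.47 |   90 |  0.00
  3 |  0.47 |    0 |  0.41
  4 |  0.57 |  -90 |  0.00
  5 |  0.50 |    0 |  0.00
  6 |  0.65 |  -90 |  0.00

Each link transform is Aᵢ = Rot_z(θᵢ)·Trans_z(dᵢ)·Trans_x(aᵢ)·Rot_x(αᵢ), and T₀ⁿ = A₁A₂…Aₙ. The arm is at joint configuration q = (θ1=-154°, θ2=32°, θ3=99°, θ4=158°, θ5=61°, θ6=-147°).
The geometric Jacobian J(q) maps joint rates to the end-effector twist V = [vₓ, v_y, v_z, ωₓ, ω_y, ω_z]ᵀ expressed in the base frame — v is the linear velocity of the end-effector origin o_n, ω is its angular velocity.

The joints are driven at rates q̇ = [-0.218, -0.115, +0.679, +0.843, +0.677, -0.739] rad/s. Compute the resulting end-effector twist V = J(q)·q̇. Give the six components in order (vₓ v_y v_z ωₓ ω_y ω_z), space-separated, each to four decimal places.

-0.7073 -0.0576 -0.6262 -0.7232 -0.2403 1.1047

o_n = [-1.1621, -0.1534, 0.7089]
J₁: ẑ×o_n = [0.1534, -1.1621, 0.0000], ω = ẑ
J2: z=[0.4384, -0.8988, 0.0000] o=[-0.5483, -0.2674, 0.2900] → [-0.3765, -0.1836, -0.5017, 0.4384, -0.8988, 0.0000]
J3: z=[-0.4763, -0.2323, 0.8480] o=[-0.9065, -0.4421, 0.0409] → [-0.4000, 0.1014, -0.1969, -0.4763, -0.2323, 0.8480]
J4: z=[-0.4763, -0.2323, 0.8480] o=[-0.8422, -0.9273, 0.4276] → [-0.7216, -0.1373, -0.4429, -0.4763, -0.2323, 0.8480]
J5: z=[-0.8413, -0.1600, -0.5163] o=[-0.9880, -0.3804, 0.4955] → [0.0831, 0.2694, -0.2189, -0.8413, -0.1600, -0.5163]
J6: z=[-0.8413, -0.1600, -0.5163] o=[-0.8417, -0.0463, 0.1536] → [-0.1442, 0.6326, 0.0388, -0.8413, -0.1600, -0.5163]
V = J·q̇ = [-0.7073, -0.0576, -0.6262, -0.7232, -0.2403, 1.1047]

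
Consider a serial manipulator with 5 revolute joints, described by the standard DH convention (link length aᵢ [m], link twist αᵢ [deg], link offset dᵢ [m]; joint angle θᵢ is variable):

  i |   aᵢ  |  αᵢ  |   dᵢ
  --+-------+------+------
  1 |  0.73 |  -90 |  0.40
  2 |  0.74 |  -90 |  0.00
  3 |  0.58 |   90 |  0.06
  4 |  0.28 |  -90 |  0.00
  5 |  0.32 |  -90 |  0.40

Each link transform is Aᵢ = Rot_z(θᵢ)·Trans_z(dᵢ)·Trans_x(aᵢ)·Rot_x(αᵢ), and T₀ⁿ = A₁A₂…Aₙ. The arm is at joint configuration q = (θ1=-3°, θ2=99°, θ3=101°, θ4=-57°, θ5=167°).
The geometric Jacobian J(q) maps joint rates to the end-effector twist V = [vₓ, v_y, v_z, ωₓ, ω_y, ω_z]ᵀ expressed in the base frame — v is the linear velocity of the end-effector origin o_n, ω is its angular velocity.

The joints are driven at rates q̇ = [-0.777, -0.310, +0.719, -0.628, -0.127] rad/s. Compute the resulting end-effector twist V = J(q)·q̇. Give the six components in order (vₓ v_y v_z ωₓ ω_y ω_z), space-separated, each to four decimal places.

-0.2359 -0.2350 0.5348 -0.5523 -0.0568 -0.0865

o_n = [0.3054, -0.8851, -0.0442]
J₁: ẑ×o_n = [0.8851, 0.3054, -0.0000], ω = ẑ
J2: z=[0.0523, 0.9986, 0.0000] o=[0.7290, -0.0382, 0.4000] → [-0.4436, 0.0232, 0.3787, 0.0523, 0.9986, 0.0000]
J3: z=[-0.9863, 0.0517, 0.1564] o=[0.6134, -0.0321, -0.3309] → [0.1483, 0.2346, 0.8572, -0.9863, 0.0517, 0.1564]
J4: z=[-0.1633, -0.1825, -0.9695] o=[0.5417, -0.5985, -0.2122] → [-0.3085, 0.2565, 0.0037, -0.1633, -0.1825, -0.9695]
J5: z=[-0.5553, -0.7953, 0.2433] o=[0.7700, -0.7604, -0.2202] → [-0.1096, -0.0153, -0.3002, -0.5553, -0.7953, 0.2433]
V = J·q̇ = [-0.2359, -0.2350, 0.5348, -0.5523, -0.0568, -0.0865]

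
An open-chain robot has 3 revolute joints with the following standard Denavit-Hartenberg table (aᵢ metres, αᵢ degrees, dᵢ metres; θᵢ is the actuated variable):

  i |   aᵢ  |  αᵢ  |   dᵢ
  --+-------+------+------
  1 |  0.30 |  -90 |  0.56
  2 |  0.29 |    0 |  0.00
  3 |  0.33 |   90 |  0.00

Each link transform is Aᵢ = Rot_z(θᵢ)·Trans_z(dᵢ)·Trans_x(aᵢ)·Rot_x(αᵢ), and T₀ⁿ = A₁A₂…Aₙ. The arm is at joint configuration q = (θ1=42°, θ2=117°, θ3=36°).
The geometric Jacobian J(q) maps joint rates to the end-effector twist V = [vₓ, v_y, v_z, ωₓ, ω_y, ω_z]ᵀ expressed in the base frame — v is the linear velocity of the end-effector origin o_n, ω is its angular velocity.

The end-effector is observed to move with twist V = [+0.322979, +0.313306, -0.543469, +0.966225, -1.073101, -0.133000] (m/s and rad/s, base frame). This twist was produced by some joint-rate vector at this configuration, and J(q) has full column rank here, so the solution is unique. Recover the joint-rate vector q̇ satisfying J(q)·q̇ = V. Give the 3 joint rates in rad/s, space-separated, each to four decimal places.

-0.1330 -0.9030 -0.5410

o_n = [-0.0934, -0.0841, 0.1518]
J₁: ẑ×o_n = [0.0841, -0.0934, 0.0000], ω = ẑ
J2: z=[-0.6691, 0.7431, 0.0000] o=[0.2229, 0.2007, 0.5600] → [-0.3034, -0.2731, 0.4257, -0.6691, 0.7431, 0.0000]
J3: z=[-0.6691, 0.7431, 0.0000] o=[0.1251, 0.1126, 0.3016] → [-0.1113, -0.1002, 0.2940, -0.6691, 0.7431, 0.0000]
q̇ = J⁺·V = [-0.1330, -0.9030, -0.5410]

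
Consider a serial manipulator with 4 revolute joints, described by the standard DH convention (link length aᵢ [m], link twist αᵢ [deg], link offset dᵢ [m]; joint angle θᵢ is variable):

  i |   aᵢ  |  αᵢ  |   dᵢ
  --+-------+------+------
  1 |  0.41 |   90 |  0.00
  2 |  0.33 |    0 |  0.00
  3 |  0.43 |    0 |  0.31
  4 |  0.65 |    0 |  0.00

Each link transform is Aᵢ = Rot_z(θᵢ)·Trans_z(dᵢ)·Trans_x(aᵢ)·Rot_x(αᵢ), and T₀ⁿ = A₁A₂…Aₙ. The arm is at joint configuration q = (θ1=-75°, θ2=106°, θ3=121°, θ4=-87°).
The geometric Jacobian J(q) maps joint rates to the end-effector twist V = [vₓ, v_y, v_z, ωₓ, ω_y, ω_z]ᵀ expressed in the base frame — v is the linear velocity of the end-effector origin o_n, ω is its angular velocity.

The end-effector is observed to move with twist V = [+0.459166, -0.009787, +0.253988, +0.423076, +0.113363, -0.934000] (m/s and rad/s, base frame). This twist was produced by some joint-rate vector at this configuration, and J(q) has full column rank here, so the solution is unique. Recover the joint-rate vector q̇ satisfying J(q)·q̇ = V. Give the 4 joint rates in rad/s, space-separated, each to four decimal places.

-0.9340 -0.6590 0.7410 -0.5200

o_n = [-0.4216, 0.3758, 0.4205]
J₁: ẑ×o_n = [-0.3758, -0.4216, 0.0000], ω = ẑ
J2: z=[-0.9659, -0.2588, 0.0000] o=[0.1061, -0.3960, 0.0000] → [-0.1088, 0.4062, -0.8821, -0.9659, -0.2588, 0.0000]
J3: z=[-0.9659, -0.2588, 0.0000] o=[0.0826, -0.3082, 0.3172] → [-0.0267, 0.0998, -0.7912, -0.9659, -0.2588, 0.0000]
J4: z=[-0.9659, -0.2588, 0.0000] o=[-0.2928, -0.1051, 0.0027] → [-0.1081, 0.4036, -0.4979, -0.9659, -0.2588, 0.0000]
q̇ = J⁺·V = [-0.9340, -0.6590, 0.7410, -0.5200]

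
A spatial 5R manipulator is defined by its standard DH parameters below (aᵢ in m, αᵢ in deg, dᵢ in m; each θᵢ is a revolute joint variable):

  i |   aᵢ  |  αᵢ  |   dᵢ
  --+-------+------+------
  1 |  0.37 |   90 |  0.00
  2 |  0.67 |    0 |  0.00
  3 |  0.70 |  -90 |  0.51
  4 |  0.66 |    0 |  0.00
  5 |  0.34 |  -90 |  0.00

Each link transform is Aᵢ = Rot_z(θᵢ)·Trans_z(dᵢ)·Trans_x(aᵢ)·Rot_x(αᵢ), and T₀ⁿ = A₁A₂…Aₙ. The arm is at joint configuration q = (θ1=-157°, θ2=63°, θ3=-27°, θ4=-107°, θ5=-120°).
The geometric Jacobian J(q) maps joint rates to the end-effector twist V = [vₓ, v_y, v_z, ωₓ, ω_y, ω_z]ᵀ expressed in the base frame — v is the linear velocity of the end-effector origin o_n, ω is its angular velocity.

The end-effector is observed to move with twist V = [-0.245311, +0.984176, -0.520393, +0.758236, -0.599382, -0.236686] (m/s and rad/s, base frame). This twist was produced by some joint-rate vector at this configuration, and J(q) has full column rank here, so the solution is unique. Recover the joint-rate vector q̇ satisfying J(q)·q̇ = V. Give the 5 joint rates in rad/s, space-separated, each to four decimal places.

-0.8750 -0.9270 0.0790 0.1770 0.6120

o_n = [-1.1742, 0.4712, 0.7587]
J₁: ẑ×o_n = [-0.4712, -1.1742, 0.0000], ω = ẑ
J2: z=[-0.3907, 0.9205, 0.0000] o=[-0.3406, -0.1446, 0.0000] → [0.6984, 0.2965, 0.5268, -0.3907, 0.9205, 0.0000]
J3: z=[-0.3907, 0.9205, 0.0000] o=[-0.6206, -0.2634, 0.5970] → [0.1489, 0.0632, 0.2226, -0.3907, 0.9205, 0.0000]
J4: z=[0.5411, 0.2297, 0.8090] o=[-1.3411, -0.0152, 1.0084] → [-0.4509, 0.2702, 0.2248, 0.5411, 0.2297, 0.8090]
J5: z=[0.5411, 0.2297, 0.8090] o=[-1.4441, 0.6267, 0.8950] → [0.0946, 0.2920, -0.1462, 0.5411, 0.2297, 0.8090]
q̇ = J⁺·V = [-0.8750, -0.9270, 0.0790, 0.1770, 0.6120]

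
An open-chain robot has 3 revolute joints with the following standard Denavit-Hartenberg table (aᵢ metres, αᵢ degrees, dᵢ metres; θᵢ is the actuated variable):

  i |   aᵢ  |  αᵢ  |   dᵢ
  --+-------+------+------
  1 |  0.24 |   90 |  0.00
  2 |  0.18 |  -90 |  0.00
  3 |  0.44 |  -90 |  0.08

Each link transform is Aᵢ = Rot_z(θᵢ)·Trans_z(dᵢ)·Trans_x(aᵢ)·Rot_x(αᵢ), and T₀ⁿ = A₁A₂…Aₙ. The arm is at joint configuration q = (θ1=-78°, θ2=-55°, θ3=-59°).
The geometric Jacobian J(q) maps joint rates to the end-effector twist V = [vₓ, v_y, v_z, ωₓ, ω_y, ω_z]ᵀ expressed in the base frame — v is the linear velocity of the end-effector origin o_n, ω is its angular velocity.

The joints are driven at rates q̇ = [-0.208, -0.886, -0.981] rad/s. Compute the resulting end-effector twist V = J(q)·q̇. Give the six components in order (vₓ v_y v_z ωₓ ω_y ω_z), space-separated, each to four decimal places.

o_n = [-0.2569, -0.6054, -0.2872]
J₁: ẑ×o_n = [0.6054, -0.2569, 0.0000], ω = ẑ
J2: z=[-0.9781, -0.2079, 0.0000] o=[0.0499, -0.2348, 0.0000] → [0.0597, -0.2809, 0.2988, -0.9781, -0.2079, 0.0000]
J3: z=[0.1703, -0.8013, 0.5736] o=[0.0714, -0.3357, -0.1474] → [0.2666, -0.1645, -0.3089, 0.1703, -0.8013, 0.5736]
V = J·q̇ = [-0.4404, 0.4637, 0.0384, 0.6996, 0.9702, -0.7707]

-0.4404 0.4637 0.0384 0.6996 0.9702 -0.7707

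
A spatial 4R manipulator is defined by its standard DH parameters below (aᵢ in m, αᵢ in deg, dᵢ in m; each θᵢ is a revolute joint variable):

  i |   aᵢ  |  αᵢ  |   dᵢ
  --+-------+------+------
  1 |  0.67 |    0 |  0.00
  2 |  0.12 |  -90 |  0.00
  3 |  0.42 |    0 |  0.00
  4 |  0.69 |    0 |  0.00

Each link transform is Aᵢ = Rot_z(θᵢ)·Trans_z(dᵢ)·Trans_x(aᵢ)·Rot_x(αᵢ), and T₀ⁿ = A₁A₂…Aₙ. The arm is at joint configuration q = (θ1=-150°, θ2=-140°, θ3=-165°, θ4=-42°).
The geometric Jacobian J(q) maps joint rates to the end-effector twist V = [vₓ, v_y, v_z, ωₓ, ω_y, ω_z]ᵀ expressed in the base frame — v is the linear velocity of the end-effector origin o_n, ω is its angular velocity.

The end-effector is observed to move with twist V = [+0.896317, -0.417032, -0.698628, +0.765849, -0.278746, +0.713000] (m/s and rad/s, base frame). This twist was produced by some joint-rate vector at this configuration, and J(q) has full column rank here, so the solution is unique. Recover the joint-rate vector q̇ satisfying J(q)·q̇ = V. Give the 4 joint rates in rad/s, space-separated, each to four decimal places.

0.6680 0.0450 -0.4870 -0.3280

o_n = [-0.8882, -1.1812, -0.2045]
J₁: ẑ×o_n = [1.1812, -0.8882, 0.0000], ω = ẑ
J2: z=[0.0000, 0.0000, 1.0000] o=[-0.5802, -0.3350, 0.0000] → [0.8462, -0.3080, 0.0000, 0.0000, 0.0000, 1.0000]
J3: z=[-0.9397, 0.3420, 0.0000] o=[-0.5392, -0.2222, 0.0000] → [-0.0700, -0.1922, 1.0205, -0.9397, 0.3420, 0.0000]
J4: z=[-0.9397, 0.3420, 0.0000] o=[-0.6779, -0.6035, 0.1087] → [-0.1071, -0.2944, 0.6148, -0.9397, 0.3420, 0.0000]
q̇ = J⁺·V = [0.6680, 0.0450, -0.4870, -0.3280]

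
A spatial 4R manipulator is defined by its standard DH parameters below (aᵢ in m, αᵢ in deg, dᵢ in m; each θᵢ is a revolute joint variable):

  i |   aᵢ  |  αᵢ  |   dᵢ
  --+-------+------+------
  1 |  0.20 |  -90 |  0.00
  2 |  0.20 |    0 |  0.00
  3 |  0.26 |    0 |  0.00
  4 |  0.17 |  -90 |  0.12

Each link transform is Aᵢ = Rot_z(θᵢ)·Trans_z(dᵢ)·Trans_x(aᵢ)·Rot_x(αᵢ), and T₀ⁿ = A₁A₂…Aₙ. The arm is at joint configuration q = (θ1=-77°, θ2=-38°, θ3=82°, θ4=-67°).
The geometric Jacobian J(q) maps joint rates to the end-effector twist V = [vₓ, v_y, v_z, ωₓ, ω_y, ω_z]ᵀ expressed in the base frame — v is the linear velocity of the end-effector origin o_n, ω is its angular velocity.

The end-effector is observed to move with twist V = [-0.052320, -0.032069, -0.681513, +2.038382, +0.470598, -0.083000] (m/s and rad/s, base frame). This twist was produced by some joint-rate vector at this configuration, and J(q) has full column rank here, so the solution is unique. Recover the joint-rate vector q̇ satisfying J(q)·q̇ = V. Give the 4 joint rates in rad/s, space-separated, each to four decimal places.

o_n = [0.2746, -0.6562, 0.0089]
J₁: ẑ×o_n = [0.6562, 0.2746, -0.0000], ω = ẑ
J2: z=[0.9744, 0.2250, 0.0000] o=[0.0450, -0.1949, 0.0000] → [0.0020, -0.0087, -0.5011, 0.9744, 0.2250, 0.0000]
J3: z=[0.9744, 0.2250, 0.0000] o=[0.0804, -0.3484, 0.1231] → [-0.0257, 0.1113, -0.3435, 0.9744, 0.2250, 0.0000]
J4: z=[0.9744, 0.2250, 0.0000] o=[0.1225, -0.5307, -0.0575] → [0.0149, -0.0647, -0.1565, 0.9744, 0.2250, 0.0000]
q̇ = J⁺·V = [-0.0830, 0.7720, 0.4710, 0.8490]

-0.0830 0.7720 0.4710 0.8490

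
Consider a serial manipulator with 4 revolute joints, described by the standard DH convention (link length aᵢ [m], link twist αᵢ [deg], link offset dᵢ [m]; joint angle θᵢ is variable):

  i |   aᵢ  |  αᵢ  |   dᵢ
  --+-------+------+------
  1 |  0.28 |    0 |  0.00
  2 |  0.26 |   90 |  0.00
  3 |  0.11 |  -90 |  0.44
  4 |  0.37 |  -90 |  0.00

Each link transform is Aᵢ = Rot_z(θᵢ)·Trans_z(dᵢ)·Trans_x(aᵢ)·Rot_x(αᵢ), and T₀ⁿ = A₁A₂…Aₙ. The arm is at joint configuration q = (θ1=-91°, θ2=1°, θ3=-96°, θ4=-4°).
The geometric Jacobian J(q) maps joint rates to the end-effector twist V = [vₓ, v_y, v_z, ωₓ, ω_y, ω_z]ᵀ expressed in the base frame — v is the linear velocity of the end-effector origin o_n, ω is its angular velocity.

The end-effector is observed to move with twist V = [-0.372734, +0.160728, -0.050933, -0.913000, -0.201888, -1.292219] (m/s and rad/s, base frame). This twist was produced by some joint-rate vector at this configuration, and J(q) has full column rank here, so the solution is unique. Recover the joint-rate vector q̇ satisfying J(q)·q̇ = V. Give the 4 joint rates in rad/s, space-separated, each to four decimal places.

o_n = [-0.4707, -0.4899, -0.4765]
J₁: ẑ×o_n = [0.4899, -0.4707, 0.0000], ω = ẑ
J2: z=[0.0000, 0.0000, 1.0000] o=[-0.0049, -0.2800, 0.0000] → [0.2099, -0.4658, 0.0000, 0.0000, 0.0000, 1.0000]
J3: z=[-1.0000, -0.0000, 0.0000] o=[-0.0049, -0.5400, 0.0000] → [0.0000, -0.4765, -0.0501, -1.0000, -0.0000, 0.0000]
J4: z=[-0.0000, -0.9945, -0.1045] o=[-0.4449, -0.5285, -0.1094] → [0.3691, 0.0027, -0.0257, -0.0000, -0.9945, -0.1045]
q̇ = J⁺·V = [-0.6460, -0.6250, 0.9130, 0.2030]

-0.6460 -0.6250 0.9130 0.2030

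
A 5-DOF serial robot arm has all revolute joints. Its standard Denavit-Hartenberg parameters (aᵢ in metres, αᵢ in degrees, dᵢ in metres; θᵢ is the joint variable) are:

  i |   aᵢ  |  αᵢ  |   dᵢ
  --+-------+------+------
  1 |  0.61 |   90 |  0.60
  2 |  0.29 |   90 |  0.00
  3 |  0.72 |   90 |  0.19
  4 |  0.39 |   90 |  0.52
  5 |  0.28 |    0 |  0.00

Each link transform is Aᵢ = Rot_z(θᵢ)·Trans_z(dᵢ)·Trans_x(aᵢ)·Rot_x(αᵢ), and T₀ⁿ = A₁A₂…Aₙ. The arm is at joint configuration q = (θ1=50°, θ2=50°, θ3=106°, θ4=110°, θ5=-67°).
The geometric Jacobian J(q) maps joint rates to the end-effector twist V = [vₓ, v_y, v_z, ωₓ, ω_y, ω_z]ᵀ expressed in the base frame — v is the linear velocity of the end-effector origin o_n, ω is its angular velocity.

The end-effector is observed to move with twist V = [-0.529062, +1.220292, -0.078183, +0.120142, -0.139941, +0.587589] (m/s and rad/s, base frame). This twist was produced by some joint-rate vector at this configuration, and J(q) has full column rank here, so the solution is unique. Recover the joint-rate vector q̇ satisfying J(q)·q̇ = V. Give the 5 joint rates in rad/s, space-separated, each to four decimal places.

o_n = [1.3380, 0.6608, 0.4755]
J₁: ẑ×o_n = [-0.6608, 1.3380, 0.0000], ω = ẑ
J2: z=[0.7660, -0.6428, 0.0000] o=[0.3921, 0.4673, 0.6000] → [0.0800, 0.0954, 0.7562, 0.7660, -0.6428, 0.0000]
J3: z=[0.4924, 0.5868, -0.6428] o=[0.5119, 0.6101, 0.8222] → [-0.1708, -0.3603, -0.4598, 0.4924, 0.5868, -0.6428]
J4: z=[0.6083, 0.2962, 0.7364] o=[1.0537, 0.1790, 0.5480] → [-0.3762, 0.2534, 0.2089, 0.6083, 0.2962, 0.7364]
J5: z=[0.7534, -0.5075, -0.4183] o=[1.4674, 0.6486, 0.7235] → [0.1309, 0.2410, -0.0565, 0.7534, -0.5075, -0.4183]
q̇ = J⁺·V = [0.9610, 0.0750, 0.1490, -0.2640, 0.1990]

0.9610 0.0750 0.1490 -0.2640 0.1990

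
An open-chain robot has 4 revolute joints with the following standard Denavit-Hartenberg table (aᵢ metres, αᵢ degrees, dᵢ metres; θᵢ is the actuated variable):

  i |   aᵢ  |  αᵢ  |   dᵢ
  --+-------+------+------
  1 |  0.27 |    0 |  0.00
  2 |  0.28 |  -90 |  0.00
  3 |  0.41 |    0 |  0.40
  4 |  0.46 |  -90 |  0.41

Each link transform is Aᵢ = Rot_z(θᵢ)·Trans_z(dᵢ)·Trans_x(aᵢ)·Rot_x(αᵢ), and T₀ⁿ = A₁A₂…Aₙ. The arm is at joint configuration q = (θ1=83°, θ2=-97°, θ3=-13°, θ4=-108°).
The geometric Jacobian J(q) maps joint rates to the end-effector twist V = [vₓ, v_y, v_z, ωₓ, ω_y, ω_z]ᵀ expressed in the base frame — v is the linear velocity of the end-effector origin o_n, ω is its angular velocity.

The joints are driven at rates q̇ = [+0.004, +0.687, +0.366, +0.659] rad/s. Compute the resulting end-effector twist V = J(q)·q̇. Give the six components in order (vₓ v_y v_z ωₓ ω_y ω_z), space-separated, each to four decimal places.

-0.0453 0.3263 0.0966 0.2480 0.9946 0.6910

o_n = [0.6583, 0.9469, 0.4865]
J₁: ẑ×o_n = [-0.9469, 0.6583, 0.0000], ω = ẑ
J2: z=[0.0000, 0.0000, 1.0000] o=[0.0329, 0.2680, 0.0000] → [-0.6789, 0.6254, 0.0000, 0.0000, 0.0000, 1.0000]
J3: z=[0.2419, 0.9703, 0.0000] o=[0.3046, 0.2002, 0.0000] → [0.4721, -0.1177, -0.1626, 0.2419, 0.9703, 0.0000]
J4: z=[0.2419, 0.9703, 0.0000] o=[0.7890, 0.4917, 0.0922] → [0.3826, -0.0954, 0.2369, 0.2419, 0.9703, 0.0000]
V = J·q̇ = [-0.0453, 0.3263, 0.0966, 0.2480, 0.9946, 0.6910]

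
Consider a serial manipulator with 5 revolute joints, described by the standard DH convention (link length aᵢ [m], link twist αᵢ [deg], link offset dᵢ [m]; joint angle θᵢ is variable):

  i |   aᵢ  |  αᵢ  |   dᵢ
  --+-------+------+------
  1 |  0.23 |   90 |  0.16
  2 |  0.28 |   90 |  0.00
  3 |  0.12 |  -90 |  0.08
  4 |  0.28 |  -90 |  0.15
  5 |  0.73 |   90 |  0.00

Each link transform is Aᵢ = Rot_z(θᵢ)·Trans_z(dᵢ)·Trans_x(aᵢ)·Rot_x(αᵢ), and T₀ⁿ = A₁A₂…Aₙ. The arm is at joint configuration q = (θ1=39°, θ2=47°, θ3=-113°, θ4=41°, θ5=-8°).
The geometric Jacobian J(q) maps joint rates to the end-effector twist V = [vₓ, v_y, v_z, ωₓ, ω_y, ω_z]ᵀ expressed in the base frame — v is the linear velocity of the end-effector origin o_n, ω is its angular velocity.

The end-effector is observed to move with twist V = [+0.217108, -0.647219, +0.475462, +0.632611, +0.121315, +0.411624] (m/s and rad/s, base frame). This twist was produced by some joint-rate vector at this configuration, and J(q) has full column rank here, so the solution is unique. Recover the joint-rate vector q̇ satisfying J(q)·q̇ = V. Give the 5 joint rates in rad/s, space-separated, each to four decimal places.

-0.4730 0.3010 0.2800 0.9510 0.6200

o_n = [-0.6300, 0.6550, 0.6777]
J₁: ẑ×o_n = [-0.6550, -0.6300, 0.0000], ω = ẑ
J2: z=[0.6293, -0.7771, 0.0000] o=[0.1787, 0.1447, 0.1600] → [-0.4024, -0.3258, -0.3075, 0.6293, -0.7771, 0.0000]
J3: z=[0.5684, 0.4603, -0.6820] o=[0.3271, 0.2649, 0.3648] → [0.4100, 0.4749, 0.6622, 0.5684, 0.4603, -0.6820]
J4: z=[0.2420, 0.6987, 0.6732] o=[0.2783, 0.3675, 0.2759] → [0.0872, -0.7087, 0.7042, 0.2420, 0.6987, 0.6732]
J5: z=[0.0870, -0.7067, 0.7022] o=[0.0440, 0.5035, 0.4418] → [-0.2731, -0.4938, -0.4631, 0.0870, -0.7067, 0.7022]
q̇ = J⁺·V = [-0.4730, 0.3010, 0.2800, 0.9510, 0.6200]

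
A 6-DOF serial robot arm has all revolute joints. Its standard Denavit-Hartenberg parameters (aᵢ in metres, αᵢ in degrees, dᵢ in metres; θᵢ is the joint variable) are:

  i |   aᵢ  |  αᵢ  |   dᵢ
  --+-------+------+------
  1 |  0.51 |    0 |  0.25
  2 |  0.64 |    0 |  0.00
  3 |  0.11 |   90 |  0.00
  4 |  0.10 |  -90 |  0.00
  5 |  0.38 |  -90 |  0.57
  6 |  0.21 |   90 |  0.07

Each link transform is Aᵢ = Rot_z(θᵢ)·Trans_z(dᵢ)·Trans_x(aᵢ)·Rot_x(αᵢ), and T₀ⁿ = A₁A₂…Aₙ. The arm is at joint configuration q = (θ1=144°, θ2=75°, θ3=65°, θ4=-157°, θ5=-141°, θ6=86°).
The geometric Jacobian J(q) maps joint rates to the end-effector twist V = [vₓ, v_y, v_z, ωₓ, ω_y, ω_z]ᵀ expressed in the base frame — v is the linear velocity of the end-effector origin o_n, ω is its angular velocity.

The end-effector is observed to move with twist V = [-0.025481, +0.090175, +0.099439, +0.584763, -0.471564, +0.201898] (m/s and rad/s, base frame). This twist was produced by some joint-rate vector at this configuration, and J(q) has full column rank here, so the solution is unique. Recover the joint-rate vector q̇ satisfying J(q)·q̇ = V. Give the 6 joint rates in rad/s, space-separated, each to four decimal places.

-0.4540 0.1970 0.3980 0.2570 0.1780 -0.9140

o_n = [-1.1068, -0.5649, -0.0183]
J₁: ẑ×o_n = [0.5649, -1.1068, 0.0000], ω = ẑ
J2: z=[0.0000, 0.0000, 1.0000] o=[-0.4126, 0.2998, 0.2500] → [0.8647, -0.6942, 0.0000, 0.0000, 0.0000, 1.0000]
J3: z=[0.0000, 0.0000, 1.0000] o=[-0.9100, -0.1030, 0.2500] → [0.4619, -0.1969, 0.0000, 0.0000, 0.0000, 1.0000]
J4: z=[-0.9703, -0.2419, 0.0000] o=[-0.8834, -0.2097, 0.2500] → [0.0649, -0.2603, 0.2906, -0.9703, -0.2419, 0.0000]
J5: z=[0.0945, -0.3791, -0.9205] o=[-0.9056, -0.1204, 0.2109] → [-0.3223, 0.2069, -0.1183, 0.0945, -0.3791, -0.9205]
J6: z=[-0.8942, 0.3741, -0.2459] o=[-1.0180, -0.6581, -0.1984] → [0.0903, 0.1829, -0.0501, -0.8942, 0.3741, -0.2459]
q̇ = J⁺·V = [-0.4540, 0.1970, 0.3980, 0.2570, 0.1780, -0.9140]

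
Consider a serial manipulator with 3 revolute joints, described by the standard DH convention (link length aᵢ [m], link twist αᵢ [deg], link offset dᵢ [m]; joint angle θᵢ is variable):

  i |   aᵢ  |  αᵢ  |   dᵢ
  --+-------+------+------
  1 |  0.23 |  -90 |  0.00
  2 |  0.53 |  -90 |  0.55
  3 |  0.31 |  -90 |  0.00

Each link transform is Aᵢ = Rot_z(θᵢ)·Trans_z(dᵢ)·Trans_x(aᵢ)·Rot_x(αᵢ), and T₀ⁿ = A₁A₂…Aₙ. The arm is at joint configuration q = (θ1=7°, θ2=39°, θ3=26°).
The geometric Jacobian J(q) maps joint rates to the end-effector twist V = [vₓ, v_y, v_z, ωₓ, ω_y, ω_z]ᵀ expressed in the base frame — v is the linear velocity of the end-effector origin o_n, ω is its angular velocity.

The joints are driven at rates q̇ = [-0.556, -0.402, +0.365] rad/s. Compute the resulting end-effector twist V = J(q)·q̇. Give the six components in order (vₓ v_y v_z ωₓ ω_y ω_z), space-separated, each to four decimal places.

0.4639 -0.5264 0.2838 -0.1790 -0.4270 -0.8397

o_n = [0.8016, 0.5156, -0.5089]
J₁: ẑ×o_n = [-0.5156, 0.8016, 0.0000], ω = ẑ
J2: z=[-0.1219, 0.9925, 0.0000] o=[0.2283, 0.0280, 0.0000] → [-0.5051, -0.0620, -0.6284, -0.1219, 0.9925, 0.0000]
J3: z=[-0.6246, -0.0767, -0.7771] o=[0.5701, 0.6241, -0.3335] → [-0.0709, -0.2894, 0.0855, -0.6246, -0.0767, -0.7771]
V = J·q̇ = [0.4639, -0.5264, 0.2838, -0.1790, -0.4270, -0.8397]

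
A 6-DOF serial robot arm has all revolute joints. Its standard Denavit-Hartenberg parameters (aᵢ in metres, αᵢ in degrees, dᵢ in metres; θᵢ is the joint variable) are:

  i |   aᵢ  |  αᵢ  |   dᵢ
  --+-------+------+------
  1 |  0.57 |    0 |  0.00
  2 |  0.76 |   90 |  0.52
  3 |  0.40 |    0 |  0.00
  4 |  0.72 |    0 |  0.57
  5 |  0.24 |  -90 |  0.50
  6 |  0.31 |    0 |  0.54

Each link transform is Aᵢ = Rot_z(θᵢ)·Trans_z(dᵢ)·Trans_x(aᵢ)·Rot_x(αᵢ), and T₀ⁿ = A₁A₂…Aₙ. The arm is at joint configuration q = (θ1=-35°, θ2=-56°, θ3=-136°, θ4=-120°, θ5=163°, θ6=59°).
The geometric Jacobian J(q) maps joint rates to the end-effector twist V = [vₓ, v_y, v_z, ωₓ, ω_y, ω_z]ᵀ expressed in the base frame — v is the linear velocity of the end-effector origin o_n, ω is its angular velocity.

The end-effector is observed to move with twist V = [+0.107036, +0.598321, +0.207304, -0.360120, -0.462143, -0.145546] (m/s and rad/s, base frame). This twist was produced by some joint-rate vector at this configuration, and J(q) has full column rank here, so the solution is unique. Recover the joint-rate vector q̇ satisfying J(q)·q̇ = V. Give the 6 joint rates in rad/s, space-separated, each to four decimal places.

0.3780 -0.4990 -0.0570 0.7230 -0.3140 0.4690

o_n = [-0.3515, -1.1292, 0.5134]
J₁: ẑ×o_n = [1.1292, -0.3515, 0.0000], ω = ẑ
J2: z=[0.0000, 0.0000, 1.0000] o=[0.4669, -0.3269, 0.0000] → [0.8023, -0.8184, 0.0000, 0.0000, 0.0000, 1.0000]
J3: z=[-0.9998, 0.0175, 0.0000] o=[0.4537, -1.0868, 0.5200] → [-0.0001, -0.0066, 0.0564, -0.9998, 0.0175, 0.0000]
J4: z=[-0.9998, 0.0175, 0.0000] o=[0.4587, -0.7991, 0.2421] → [0.0047, 0.2712, 0.3442, -0.9998, 0.0175, 0.0000]
J5: z=[-0.9998, 0.0175, 0.0000] o=[-0.1082, -0.6150, 0.9407] → [-0.0075, -0.4273, 0.5183, -0.9998, 0.0175, 0.0000]
J6: z=[-0.0174, -0.9985, -0.0523] o=[-0.6079, -0.5937, 0.7011] → [0.1594, -0.0167, 0.2654, -0.0174, -0.9985, -0.0523]
q̇ = J⁺·V = [0.3780, -0.4990, -0.0570, 0.7230, -0.3140, 0.4690]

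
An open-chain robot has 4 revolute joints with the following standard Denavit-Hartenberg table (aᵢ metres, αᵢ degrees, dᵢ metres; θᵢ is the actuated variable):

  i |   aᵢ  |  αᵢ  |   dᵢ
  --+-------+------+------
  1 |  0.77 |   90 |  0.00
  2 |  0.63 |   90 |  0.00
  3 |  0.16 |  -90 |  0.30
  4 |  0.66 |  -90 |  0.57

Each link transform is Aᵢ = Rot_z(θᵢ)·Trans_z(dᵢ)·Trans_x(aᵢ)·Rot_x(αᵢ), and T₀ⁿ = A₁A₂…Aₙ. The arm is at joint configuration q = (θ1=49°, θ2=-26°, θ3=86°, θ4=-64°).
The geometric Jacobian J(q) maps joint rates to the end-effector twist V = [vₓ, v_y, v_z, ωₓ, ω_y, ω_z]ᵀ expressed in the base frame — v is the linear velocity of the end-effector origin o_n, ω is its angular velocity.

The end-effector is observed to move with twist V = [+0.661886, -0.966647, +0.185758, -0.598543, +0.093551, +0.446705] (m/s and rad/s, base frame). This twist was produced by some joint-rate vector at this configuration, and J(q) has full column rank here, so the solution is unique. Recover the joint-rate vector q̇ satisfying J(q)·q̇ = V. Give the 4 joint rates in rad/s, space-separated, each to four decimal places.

o_n = [0.6713, 0.0284, -0.8435]
J₁: ẑ×o_n = [-0.0284, 0.6713, 0.0000], ω = ẑ
J2: z=[0.7547, -0.6561, 0.0000] o=[0.5052, 0.5811, 0.0000] → [0.5534, 0.6366, -0.3082, 0.7547, -0.6561, 0.0000]
J3: z=[-0.2876, -0.3308, -0.8988] o=[0.8767, 1.0085, -0.2762] → [-0.6932, 0.0215, 0.2139, -0.2876, -0.3308, -0.8988]
J4: z=[-0.5356, -0.7224, 0.4373] o=[0.9174, 0.8121, -0.5507] → [0.5542, -0.2644, 0.2419, -0.5356, -0.7224, 0.4373]
q̇ = J⁺·V = [-0.5860, -0.5650, -0.7870, 0.7440]

-0.5860 -0.5650 -0.7870 0.7440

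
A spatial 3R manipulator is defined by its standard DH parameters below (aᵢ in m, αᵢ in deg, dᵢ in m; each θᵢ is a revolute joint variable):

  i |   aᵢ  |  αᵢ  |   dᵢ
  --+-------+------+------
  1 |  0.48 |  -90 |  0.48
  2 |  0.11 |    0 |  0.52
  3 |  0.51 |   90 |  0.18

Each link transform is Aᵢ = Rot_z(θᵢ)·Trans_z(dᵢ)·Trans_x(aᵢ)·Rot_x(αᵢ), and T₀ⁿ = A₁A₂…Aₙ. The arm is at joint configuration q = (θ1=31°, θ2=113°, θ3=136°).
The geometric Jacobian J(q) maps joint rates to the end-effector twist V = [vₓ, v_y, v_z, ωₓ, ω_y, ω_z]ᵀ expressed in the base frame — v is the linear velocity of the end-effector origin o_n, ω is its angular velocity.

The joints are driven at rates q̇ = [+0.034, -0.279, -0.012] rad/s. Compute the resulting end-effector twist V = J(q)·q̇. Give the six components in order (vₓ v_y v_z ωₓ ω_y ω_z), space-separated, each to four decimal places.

-0.1194 -0.0617 -0.0652 0.1499 -0.2494 0.0340

o_n = [-0.1426, 0.7310, 0.8549]
J₁: ẑ×o_n = [-0.7310, -0.1426, 0.0000], ω = ẑ
J2: z=[-0.5150, 0.8572, 0.0000] o=[0.4114, 0.2472, 0.4800] → [0.3213, 0.1931, 0.2257, -0.5150, 0.8572, 0.0000]
J3: z=[-0.5150, 0.8572, 0.0000] o=[0.1068, 0.6708, 0.3787] → [0.4081, 0.2452, 0.1828, -0.5150, 0.8572, 0.0000]
V = J·q̇ = [-0.1194, -0.0617, -0.0652, 0.1499, -0.2494, 0.0340]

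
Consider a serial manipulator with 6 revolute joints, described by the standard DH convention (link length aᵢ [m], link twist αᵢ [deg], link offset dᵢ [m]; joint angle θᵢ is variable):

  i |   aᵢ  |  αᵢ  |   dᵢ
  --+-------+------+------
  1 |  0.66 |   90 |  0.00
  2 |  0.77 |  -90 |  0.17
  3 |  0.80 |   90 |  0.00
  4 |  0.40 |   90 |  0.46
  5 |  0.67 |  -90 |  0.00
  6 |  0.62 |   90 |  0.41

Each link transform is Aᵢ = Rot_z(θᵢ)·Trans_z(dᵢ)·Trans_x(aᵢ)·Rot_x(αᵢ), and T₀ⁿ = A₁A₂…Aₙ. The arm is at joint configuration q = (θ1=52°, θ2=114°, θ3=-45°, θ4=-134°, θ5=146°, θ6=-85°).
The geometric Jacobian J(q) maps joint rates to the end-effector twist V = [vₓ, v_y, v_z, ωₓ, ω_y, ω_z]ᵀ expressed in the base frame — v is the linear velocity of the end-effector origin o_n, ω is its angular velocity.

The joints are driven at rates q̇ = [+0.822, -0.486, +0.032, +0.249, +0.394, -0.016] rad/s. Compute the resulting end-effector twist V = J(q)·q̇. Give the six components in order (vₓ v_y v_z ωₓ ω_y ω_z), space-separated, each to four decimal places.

o_n = [0.5665, -0.9052, 0.4866]
J₁: ẑ×o_n = [0.9052, 0.5665, -0.0000], ω = ẑ
J2: z=[0.7880, -0.6157, 0.0000] o=[0.4063, 0.5201, 0.0000] → [-0.2996, -0.3835, -1.0245, 0.7880, -0.6157, 0.0000]
J3: z=[-0.5624, -0.7199, -0.4067] o=[0.3475, 0.1686, 0.7034] → [-0.2807, -0.2110, 0.7616, -0.5624, -0.7199, -0.4067]
J4: z=[0.7343, -0.2087, -0.6460] o=[0.6516, -0.3610, 1.2202] → [-0.1985, 0.5936, -0.4174, 0.7343, -0.2087, -0.6460]
J5: z=[-0.6641, -0.0239, -0.7472] o=[1.0456, -0.0659, 0.8606] → [-0.6182, 0.1096, 0.5460, -0.6641, -0.0239, -0.7472]
J6: z=[-0.6873, -0.3737, 0.6229] o=[1.2426, -0.6871, 0.7053] → [0.2175, -0.5714, -0.1028, -0.6873, -0.3737, 0.6229]
V = J·q̇ = [0.5842, 0.8454, 0.6351, -0.4688, 0.2208, 0.3438]

0.5842 0.8454 0.6351 -0.4688 0.2208 0.3438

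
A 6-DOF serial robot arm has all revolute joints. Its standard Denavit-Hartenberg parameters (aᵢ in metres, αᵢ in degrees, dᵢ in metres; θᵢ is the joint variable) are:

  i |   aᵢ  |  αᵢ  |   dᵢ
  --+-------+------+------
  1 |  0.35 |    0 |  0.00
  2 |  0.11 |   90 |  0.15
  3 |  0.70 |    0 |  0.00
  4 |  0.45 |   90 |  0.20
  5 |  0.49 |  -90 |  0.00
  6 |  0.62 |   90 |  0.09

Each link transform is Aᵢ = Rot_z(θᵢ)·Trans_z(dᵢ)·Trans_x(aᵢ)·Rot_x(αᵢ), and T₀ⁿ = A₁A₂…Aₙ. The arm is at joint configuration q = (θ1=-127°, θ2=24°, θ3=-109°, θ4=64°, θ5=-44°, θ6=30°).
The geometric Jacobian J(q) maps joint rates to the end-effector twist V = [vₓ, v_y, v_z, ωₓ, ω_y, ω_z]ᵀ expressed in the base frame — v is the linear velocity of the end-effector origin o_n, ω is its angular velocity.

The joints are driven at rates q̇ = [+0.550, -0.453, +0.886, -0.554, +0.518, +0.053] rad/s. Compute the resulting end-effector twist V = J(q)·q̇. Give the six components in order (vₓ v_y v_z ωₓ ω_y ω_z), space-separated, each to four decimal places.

-0.3965 -1.0287 -0.0445 -0.2841 0.4148 -0.2953

o_n = [0.0047, -1.3412, -1.1774]
J₁: ẑ×o_n = [1.3412, 0.0047, -0.0000], ω = ẑ
J2: z=[0.0000, 0.0000, 1.0000] o=[-0.2106, -0.2795, 0.0000] → [1.0617, 0.2153, -0.0000, 0.0000, 0.0000, 1.0000]
J3: z=[-0.9744, 0.2250, 0.0000] o=[-0.2354, -0.3867, 0.1500] → [-0.2986, -1.2934, 0.8761, -0.9744, 0.2250, 0.0000]
J4: z=[-0.9744, 0.2250, 0.0000] o=[-0.1841, -0.1646, -0.5119] → [-0.1497, -0.6485, 1.1040, -0.9744, 0.2250, 0.0000]
J5: z=[0.1591, 0.6890, -0.7071] o=[-0.4506, -0.4297, -0.8301] → [-0.8839, -0.2667, -0.4586, 0.1591, 0.6890, -0.7071]
J6: z=[-0.8114, -0.3168, -0.4912] o=[-0.1750, -0.7491, -1.0793] → [-0.2598, -0.1679, 0.5374, -0.8114, -0.3168, -0.4912]
V = J·q̇ = [-0.3965, -1.0287, -0.0445, -0.2841, 0.4148, -0.2953]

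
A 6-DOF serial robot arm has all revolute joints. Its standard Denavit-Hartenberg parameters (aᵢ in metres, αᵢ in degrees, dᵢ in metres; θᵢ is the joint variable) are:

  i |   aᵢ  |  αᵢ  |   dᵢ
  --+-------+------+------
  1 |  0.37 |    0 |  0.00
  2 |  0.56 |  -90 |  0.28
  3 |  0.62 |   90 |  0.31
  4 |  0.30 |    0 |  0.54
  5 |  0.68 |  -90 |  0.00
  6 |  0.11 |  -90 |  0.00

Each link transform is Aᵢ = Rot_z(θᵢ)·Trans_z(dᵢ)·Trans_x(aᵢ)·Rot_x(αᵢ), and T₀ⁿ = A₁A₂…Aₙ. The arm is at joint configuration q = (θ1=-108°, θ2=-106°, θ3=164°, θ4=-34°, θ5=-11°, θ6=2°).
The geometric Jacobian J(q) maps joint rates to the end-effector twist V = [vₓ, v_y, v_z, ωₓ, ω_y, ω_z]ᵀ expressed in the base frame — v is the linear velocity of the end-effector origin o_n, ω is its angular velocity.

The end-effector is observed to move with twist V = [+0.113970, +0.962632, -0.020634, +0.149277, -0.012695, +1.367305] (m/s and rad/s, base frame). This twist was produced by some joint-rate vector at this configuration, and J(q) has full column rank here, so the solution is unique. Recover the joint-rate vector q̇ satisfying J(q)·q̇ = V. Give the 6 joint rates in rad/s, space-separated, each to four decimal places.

0.5930 0.3000 -0.0680 0.2680 -0.7600 -0.0070

o_n = [0.6691, -0.3782, -0.6288]
J₁: ẑ×o_n = [0.3782, 0.6691, -0.0000], ω = ẑ
J2: z=[0.0000, 0.0000, 1.0000] o=[-0.1143, -0.3519, 0.0000] → [0.0263, 0.7835, -0.0000, 0.0000, 0.0000, 1.0000]
J3: z=[-0.5592, -0.8290, 0.0000] o=[-0.5786, -0.0387, 0.2800] → [0.7534, -0.5082, 1.2242, -0.5592, -0.8290, 0.0000]
J4: z=[-0.2285, 0.1541, -0.9613] o=[-0.2579, -0.6290, 0.1091] → [0.1274, -1.0597, -0.2002, -0.2285, 0.1541, -0.9613]
J5: z=[-0.2285, 0.1541, -0.9613] o=[-0.0892, -0.5404, -0.4785] → [0.1328, -0.7633, -0.1540, -0.2285, 0.1541, -0.9613]
J6: z=[0.1681, -0.9663, -0.1949] o=[0.5628, -0.4002, -0.6111] → [0.0214, -0.0177, 0.1064, 0.1681, -0.9663, -0.1949]
q̇ = J⁺·V = [0.5930, 0.3000, -0.0680, 0.2680, -0.7600, -0.0070]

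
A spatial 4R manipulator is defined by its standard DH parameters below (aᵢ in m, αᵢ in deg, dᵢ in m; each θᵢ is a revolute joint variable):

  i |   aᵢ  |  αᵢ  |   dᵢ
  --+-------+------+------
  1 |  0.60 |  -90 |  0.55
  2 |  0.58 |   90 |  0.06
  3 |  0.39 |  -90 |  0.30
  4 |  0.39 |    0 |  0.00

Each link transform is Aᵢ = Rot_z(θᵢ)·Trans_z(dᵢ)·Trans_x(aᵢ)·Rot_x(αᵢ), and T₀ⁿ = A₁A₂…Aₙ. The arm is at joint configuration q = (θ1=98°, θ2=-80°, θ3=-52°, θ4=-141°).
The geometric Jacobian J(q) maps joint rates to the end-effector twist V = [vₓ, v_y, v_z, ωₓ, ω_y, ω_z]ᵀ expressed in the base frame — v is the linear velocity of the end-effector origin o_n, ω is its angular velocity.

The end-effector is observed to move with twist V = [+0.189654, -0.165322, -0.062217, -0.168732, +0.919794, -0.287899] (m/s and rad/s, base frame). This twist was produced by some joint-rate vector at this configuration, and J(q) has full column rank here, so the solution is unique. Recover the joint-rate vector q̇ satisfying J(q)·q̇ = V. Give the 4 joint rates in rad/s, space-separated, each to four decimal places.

o_n = [-0.0157, 0.1724, 1.2686]
J₁: ẑ×o_n = [-0.1724, -0.0157, 0.0000], ω = ẑ
J2: z=[-0.9903, -0.1392, 0.0000] o=[-0.0835, 0.5942, 0.5500] → [-0.1000, 0.7116, 0.4271, -0.9903, -0.1392, 0.0000]
J3: z=[0.1371, -0.9752, 0.1736] o=[-0.1569, 0.6855, 1.1212] → [-0.0546, 0.0043, 0.0674, 0.1371, -0.9752, 0.1736]
J4: z=[-0.6287, 0.0498, 0.7760] o=[0.1827, 0.4770, 1.4097] → [0.2294, -0.2427, 0.2014, -0.6287, 0.0498, 0.7760]
q̇ = J⁺·V = [-0.3520, -0.1370, -0.9090, 0.2860]

-0.3520 -0.1370 -0.9090 0.2860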